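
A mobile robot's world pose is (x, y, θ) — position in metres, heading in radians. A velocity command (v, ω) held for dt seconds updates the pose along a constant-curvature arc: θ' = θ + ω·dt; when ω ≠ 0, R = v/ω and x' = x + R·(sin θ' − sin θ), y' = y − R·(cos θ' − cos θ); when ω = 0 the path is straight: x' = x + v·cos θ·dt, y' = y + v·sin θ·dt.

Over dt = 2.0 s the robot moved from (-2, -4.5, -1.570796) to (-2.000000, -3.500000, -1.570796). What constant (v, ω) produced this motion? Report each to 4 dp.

v = -0.5000, ω = 0.0000

Δθ = -1.570796 − -1.570796 = 0.000000
ω = Δθ/dt = 0.000000/2.0 = 0.0000
ω = 0 → v = (Δx·cos θ + Δy·sin θ)/dt = -0.5000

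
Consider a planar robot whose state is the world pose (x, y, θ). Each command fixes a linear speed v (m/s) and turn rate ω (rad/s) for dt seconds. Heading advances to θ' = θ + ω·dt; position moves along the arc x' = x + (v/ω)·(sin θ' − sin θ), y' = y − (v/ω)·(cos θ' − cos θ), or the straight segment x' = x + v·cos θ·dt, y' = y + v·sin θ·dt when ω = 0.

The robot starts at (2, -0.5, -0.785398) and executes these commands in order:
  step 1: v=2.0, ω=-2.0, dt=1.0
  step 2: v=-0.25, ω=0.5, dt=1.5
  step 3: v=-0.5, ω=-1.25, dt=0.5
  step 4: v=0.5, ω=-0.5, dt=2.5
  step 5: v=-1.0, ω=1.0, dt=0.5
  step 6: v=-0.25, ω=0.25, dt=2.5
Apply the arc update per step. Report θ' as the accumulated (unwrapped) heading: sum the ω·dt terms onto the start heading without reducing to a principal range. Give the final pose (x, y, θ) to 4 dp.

(1.9726, -1.7752, -2.7854)

step 1: θ'=-2.7854 (R=-1.0000) → pose (1.6416, -2.1443, -2.7854)
step 2: θ'=-2.0354 (R=-0.5000) → pose (1.9142, -1.8998, -2.0354)
step 3: θ'=-2.6604 (R=0.4000) → pose (2.0867, -1.7244, -2.6604)
step 4: θ'=-3.9104 (R=-1.0000) → pose (0.9286, -1.5567, -3.9104)
step 5: θ'=-3.4104 (R=-1.0000) → pose (1.3583, -1.8021, -3.4104)
step 6: θ'=-2.7854 (R=-1.0000) → pose (1.9726, -1.7752, -2.7854)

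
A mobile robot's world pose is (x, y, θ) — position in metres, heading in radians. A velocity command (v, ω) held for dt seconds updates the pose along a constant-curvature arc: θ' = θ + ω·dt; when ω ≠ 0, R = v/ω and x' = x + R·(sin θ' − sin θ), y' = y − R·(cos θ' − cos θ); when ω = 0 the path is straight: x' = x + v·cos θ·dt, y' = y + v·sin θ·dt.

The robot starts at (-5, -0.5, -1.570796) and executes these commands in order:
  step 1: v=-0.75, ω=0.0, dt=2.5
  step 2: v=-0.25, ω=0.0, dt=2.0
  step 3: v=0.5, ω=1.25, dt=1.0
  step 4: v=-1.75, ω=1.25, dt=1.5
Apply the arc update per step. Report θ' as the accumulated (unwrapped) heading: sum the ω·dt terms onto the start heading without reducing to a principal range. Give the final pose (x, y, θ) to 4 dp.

(-6.5674, 0.1901, 1.5542)

step 1: θ'=-1.5708 (straight) → pose (-5.0000, 1.3750, -1.5708)
step 2: θ'=-1.5708 (straight) → pose (-5.0000, 1.8750, -1.5708)
step 3: θ'=-0.3208 (R=0.4000) → pose (-4.7261, 1.4954, -0.3208)
step 4: θ'=1.5542 (R=-1.4000) → pose (-6.5674, 0.1901, 1.5542)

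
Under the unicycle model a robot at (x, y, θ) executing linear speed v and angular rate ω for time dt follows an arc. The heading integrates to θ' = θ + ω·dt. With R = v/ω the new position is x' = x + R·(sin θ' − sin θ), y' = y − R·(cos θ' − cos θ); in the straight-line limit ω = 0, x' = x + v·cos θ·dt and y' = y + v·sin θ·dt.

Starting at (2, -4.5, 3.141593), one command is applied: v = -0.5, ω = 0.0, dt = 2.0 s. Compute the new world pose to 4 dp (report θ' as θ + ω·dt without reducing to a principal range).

(3.0000, -4.5000, 3.1416)

θ' = 3.1416 + 0.0·2.0 = 3.1416
ω = 0 → straight: x' = 2 + -0.5·cos(3.1416)·2.0 = 3.0000
y' = -4.5 + -0.5·sin(3.1416)·2.0 = -4.5000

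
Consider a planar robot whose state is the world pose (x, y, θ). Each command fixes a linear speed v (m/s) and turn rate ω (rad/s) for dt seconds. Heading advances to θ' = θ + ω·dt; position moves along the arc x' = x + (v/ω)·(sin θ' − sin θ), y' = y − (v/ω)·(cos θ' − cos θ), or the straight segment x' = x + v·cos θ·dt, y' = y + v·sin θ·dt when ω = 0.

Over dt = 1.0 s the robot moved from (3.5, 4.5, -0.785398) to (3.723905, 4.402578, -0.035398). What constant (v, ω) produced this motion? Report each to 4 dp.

Δθ = -0.035398 − -0.785398 = 0.750000
ω = Δθ/dt = 0.750000/1.0 = 0.7500
R = Δx/(sin θ' − sin θ) = 0.3333
v = R·ω = 0.3333·0.7500 = 0.2500

v = 0.2500, ω = 0.7500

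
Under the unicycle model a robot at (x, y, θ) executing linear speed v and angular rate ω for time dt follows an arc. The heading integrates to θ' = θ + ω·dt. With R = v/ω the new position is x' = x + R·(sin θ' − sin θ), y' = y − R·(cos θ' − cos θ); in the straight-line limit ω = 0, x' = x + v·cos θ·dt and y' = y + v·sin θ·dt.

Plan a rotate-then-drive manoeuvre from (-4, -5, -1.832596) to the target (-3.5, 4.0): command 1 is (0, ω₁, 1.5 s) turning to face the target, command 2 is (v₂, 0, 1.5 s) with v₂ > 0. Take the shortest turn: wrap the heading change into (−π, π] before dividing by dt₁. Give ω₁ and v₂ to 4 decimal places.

ω₁ = -1.9569, v₂ = 6.0093

heading to target = atan2(4−-5, -3.5−-4) = 1.5153
Δθ = wrap(1.5153 − -1.8326) = -2.9353; ω₁ = Δθ/dt₁ = -1.9569
distance = √((-3.5−-4)² + (4−-5)²) = 9.0139; v₂ = distance/dt₂ = 6.0093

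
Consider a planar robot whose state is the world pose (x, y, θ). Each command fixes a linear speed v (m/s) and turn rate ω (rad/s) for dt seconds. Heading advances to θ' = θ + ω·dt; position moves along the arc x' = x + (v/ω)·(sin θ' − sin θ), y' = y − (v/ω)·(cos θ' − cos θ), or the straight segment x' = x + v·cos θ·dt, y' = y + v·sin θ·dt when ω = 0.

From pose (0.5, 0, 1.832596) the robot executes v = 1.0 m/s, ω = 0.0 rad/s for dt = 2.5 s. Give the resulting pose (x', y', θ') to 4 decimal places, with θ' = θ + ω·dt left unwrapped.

θ' = 1.8326 + 0.0·2.5 = 1.8326
ω = 0 → straight: x' = 0.5 + 1.0·cos(1.8326)·2.5 = -0.1470
y' = 0 + 1.0·sin(1.8326)·2.5 = 2.4148

(-0.1470, 2.4148, 1.8326)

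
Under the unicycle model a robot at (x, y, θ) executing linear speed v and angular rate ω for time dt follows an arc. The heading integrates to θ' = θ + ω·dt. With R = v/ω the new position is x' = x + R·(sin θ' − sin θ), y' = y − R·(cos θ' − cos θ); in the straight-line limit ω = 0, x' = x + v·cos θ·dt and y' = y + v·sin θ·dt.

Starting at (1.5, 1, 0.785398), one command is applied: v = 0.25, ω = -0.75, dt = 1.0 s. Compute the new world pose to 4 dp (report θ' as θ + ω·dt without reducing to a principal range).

θ' = 0.7854 + -0.75·1.0 = 0.0354
R = v/ω = 0.25/-0.75 = -0.3333
x' = 1.5 + -0.3333·(sin 0.0354 − sin 0.7854) = 1.7239
y' = 1 − -0.3333·(cos 0.0354 − cos 0.7854) = 1.0974

(1.7239, 1.0974, 0.0354)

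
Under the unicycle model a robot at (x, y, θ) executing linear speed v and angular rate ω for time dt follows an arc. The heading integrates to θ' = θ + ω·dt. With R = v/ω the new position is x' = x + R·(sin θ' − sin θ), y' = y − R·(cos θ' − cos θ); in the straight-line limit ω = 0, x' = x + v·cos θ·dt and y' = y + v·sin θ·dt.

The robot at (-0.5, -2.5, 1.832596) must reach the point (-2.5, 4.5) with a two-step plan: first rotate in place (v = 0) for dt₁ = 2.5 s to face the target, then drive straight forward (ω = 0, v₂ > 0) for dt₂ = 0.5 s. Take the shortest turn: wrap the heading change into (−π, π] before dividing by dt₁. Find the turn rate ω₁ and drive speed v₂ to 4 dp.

heading to target = atan2(4.5−-2.5, -2.5−-0.5) = 1.8491
Δθ = wrap(1.8491 − 1.8326) = 0.0165; ω₁ = Δθ/dt₁ = 0.0066
distance = √((-2.5−-0.5)² + (4.5−-2.5)²) = 7.2801; v₂ = distance/dt₂ = 14.5602

ω₁ = 0.0066, v₂ = 14.5602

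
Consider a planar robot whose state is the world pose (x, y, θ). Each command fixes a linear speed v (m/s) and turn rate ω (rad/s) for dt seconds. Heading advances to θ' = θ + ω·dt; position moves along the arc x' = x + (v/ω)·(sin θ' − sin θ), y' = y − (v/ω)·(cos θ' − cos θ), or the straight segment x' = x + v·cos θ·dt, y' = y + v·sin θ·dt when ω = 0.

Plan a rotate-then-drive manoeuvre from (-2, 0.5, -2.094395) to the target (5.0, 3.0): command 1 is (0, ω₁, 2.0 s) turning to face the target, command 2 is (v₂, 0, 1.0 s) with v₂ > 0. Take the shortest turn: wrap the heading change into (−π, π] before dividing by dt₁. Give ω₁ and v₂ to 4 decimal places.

ω₁ = 1.2187, v₂ = 7.4330

heading to target = atan2(3−0.5, 5−-2) = 0.3430
Δθ = wrap(0.3430 − -2.0944) = 2.4374; ω₁ = Δθ/dt₁ = 1.2187
distance = √((5−-2)² + (3−0.5)²) = 7.4330; v₂ = distance/dt₂ = 7.4330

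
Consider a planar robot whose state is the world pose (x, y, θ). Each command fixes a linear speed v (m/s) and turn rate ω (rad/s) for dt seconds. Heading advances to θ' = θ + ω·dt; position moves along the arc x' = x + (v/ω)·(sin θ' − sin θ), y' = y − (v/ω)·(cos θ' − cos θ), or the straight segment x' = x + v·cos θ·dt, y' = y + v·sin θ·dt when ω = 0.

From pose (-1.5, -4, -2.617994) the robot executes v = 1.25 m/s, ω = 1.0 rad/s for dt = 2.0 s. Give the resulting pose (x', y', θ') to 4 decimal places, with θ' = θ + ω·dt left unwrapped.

θ' = -2.6180 + 1.0·2.0 = -0.6180
R = v/ω = 1.25/1.0 = 1.2500
x' = -1.5 + 1.2500·(sin -0.6180 − sin -2.6180) = -1.5993
y' = -4 − 1.2500·(cos -0.6180 − cos -2.6180) = -6.1013

(-1.5993, -6.1013, -0.6180)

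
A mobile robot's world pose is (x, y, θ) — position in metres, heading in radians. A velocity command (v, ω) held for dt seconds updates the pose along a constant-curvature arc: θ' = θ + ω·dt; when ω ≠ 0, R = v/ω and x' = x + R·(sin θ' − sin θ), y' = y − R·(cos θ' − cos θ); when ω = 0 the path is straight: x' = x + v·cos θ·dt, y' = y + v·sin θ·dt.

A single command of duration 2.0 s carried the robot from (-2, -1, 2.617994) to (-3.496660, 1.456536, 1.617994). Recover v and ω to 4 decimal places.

Δθ = 1.617994 − 2.617994 = -1.000000
ω = Δθ/dt = -1.000000/2.0 = -0.5000
R = −Δy/(cos θ' − cos θ) = -3.0000
v = R·ω = -3.0000·-0.5000 = 1.5000

v = 1.5000, ω = -0.5000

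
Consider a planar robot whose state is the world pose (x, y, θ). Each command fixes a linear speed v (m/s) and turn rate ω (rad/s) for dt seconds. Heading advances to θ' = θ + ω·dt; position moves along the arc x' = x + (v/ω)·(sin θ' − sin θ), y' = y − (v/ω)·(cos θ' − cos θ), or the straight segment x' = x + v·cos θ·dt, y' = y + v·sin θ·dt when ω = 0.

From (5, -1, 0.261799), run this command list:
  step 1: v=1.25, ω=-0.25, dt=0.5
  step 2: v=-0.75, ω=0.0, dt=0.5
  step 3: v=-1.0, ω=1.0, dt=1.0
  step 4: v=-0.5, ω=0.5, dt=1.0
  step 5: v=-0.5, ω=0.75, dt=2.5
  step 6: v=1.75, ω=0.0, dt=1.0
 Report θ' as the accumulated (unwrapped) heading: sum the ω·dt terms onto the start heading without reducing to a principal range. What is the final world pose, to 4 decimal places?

(3.6543, -3.1948, 3.5118)

step 1: θ'=0.1368 (R=-5.0000) → pose (5.6122, -0.8763, 0.1368)
step 2: θ'=0.1368 (straight) → pose (5.2407, -0.9275, 0.1368)
step 3: θ'=1.1368 (R=-1.0000) → pose (4.4698, -1.4976, 1.1368)
step 4: θ'=1.6368 (R=-1.0000) → pose (4.3793, -1.9841, 1.6368)
step 5: θ'=3.5118 (R=-0.6667) → pose (5.2857, -2.5616, 3.5118)
step 6: θ'=3.5118 (straight) → pose (3.6543, -3.1948, 3.5118)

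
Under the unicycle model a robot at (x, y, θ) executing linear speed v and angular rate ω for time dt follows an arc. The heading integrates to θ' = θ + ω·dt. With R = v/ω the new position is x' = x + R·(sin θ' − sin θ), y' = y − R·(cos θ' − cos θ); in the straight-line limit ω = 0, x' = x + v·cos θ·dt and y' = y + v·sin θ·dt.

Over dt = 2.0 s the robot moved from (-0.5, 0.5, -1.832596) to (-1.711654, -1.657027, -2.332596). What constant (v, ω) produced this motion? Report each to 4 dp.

v = 1.2500, ω = -0.2500

Δθ = -2.332596 − -1.832596 = -0.500000
ω = Δθ/dt = -0.500000/2.0 = -0.2500
R = −Δy/(cos θ' − cos θ) = -5.0000
v = R·ω = -5.0000·-0.2500 = 1.2500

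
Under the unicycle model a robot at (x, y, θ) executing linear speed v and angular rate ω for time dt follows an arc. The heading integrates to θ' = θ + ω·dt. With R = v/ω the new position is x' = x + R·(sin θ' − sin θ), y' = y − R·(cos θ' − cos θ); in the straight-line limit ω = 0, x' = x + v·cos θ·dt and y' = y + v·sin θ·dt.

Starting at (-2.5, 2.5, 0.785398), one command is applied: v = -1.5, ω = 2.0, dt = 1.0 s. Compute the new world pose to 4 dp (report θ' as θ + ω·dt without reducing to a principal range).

θ' = 0.7854 + 2.0·1.0 = 2.7854
R = v/ω = -1.5/2.0 = -0.7500
x' = -2.5 + -0.7500·(sin 2.7854 − sin 0.7854) = -2.2312
y' = 2.5 − -0.7500·(cos 2.7854 − cos 0.7854) = 1.2667

(-2.2312, 1.2667, 2.7854)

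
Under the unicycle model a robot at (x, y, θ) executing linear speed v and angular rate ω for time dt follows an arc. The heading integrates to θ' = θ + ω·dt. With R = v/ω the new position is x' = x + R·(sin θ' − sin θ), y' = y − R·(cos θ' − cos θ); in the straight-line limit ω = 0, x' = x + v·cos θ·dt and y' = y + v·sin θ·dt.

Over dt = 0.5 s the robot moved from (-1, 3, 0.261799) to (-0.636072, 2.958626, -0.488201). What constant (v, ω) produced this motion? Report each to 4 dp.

Δθ = -0.488201 − 0.261799 = -0.750000
ω = Δθ/dt = -0.750000/0.5 = -1.5000
R = Δx/(sin θ' − sin θ) = -0.5000
v = R·ω = -0.5000·-1.5000 = 0.7500

v = 0.7500, ω = -1.5000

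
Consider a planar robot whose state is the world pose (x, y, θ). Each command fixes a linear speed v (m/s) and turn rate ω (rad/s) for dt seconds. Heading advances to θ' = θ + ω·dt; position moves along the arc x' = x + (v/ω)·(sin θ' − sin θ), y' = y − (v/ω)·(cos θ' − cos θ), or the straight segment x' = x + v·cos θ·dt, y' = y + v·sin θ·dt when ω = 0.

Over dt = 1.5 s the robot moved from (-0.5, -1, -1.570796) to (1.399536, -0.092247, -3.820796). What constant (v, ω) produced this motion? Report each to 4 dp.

Δθ = -3.820796 − -1.570796 = -2.250000
ω = Δθ/dt = -2.250000/1.5 = -1.5000
R = Δx/(sin θ' − sin θ) = 1.1667
v = R·ω = 1.1667·-1.5000 = -1.7500

v = -1.7500, ω = -1.5000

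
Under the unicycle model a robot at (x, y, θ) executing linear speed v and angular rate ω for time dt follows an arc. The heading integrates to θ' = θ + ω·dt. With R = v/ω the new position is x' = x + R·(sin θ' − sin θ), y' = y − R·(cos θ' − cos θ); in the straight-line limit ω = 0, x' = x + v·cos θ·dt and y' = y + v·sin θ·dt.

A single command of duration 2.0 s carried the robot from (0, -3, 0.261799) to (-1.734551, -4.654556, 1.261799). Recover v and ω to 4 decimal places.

v = -1.2500, ω = 0.5000

Δθ = 1.261799 − 0.261799 = 1.000000
ω = Δθ/dt = 1.000000/2.0 = 0.5000
R = Δx/(sin θ' − sin θ) = -2.5000
v = R·ω = -2.5000·0.5000 = -1.2500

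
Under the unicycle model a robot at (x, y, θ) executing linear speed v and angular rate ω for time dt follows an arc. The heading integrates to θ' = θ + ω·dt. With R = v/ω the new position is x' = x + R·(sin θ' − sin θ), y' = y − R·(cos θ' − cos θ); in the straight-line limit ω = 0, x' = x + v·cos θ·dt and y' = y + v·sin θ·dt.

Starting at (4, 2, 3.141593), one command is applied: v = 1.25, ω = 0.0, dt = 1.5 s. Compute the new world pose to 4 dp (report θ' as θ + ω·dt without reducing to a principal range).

(2.1250, 2.0000, 3.1416)

θ' = 3.1416 + 0.0·1.5 = 3.1416
ω = 0 → straight: x' = 4 + 1.25·cos(3.1416)·1.5 = 2.1250
y' = 2 + 1.25·sin(3.1416)·1.5 = 2.0000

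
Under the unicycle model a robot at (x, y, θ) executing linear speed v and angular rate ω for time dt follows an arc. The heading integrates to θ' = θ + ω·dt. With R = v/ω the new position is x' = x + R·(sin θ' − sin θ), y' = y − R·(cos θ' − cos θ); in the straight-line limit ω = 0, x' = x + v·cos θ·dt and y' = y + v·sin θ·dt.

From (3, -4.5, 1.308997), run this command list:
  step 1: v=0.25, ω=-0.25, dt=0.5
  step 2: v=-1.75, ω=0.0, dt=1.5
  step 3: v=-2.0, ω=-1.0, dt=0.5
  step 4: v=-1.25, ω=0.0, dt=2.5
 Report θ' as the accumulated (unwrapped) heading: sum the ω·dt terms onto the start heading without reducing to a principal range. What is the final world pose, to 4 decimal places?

(-0.9609, -9.5830, 0.6840)

step 1: θ'=1.1840 (R=-1.0000) → pose (3.0398, -4.3816, 1.1840)
step 2: θ'=1.1840 (straight) → pose (2.0496, -6.8127, 1.1840)
step 3: θ'=0.6840 (R=2.0000) → pose (1.4611, -7.6083, 0.6840)
step 4: θ'=0.6840 (straight) → pose (-0.9609, -9.5830, 0.6840)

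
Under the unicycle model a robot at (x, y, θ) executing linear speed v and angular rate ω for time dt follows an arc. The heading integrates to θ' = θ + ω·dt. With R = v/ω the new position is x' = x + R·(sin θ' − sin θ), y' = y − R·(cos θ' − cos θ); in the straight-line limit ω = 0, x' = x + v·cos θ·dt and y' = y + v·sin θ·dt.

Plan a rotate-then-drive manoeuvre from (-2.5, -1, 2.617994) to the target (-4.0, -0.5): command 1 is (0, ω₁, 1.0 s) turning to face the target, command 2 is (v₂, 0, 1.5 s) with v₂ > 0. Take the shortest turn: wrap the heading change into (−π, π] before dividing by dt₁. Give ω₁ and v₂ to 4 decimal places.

heading to target = atan2(-0.5−-1, -4−-2.5) = 2.8198
Δθ = wrap(2.8198 − 2.6180) = 0.2018; ω₁ = Δθ/dt₁ = 0.2018
distance = √((-4−-2.5)² + (-0.5−-1)²) = 1.5811; v₂ = distance/dt₂ = 1.0541

ω₁ = 0.2018, v₂ = 1.0541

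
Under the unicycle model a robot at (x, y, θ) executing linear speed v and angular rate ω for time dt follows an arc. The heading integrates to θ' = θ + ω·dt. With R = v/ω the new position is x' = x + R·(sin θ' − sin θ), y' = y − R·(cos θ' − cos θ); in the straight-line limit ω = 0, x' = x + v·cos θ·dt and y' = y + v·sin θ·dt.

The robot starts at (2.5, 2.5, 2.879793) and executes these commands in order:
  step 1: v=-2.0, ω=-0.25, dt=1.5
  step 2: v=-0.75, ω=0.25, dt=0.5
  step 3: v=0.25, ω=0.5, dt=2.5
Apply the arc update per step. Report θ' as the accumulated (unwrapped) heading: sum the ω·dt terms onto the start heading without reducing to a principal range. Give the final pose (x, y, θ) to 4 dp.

(4.9197, 0.9349, 3.8798)

step 1: θ'=2.5048 (R=8.0000) → pose (5.1864, 1.2046, 2.5048)
step 2: θ'=2.6298 (R=-3.0000) → pose (5.5011, 1.0010, 2.6298)
step 3: θ'=3.8798 (R=0.5000) → pose (4.9197, 0.9349, 3.8798)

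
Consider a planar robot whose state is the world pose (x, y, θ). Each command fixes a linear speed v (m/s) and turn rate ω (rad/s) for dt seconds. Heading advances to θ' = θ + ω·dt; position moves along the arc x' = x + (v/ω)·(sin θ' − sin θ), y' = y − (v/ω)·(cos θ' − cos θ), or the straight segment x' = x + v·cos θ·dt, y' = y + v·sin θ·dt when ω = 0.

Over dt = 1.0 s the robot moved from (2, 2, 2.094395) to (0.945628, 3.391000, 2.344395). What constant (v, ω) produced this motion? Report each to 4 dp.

v = 1.7500, ω = 0.2500

Δθ = 2.344395 − 2.094395 = 0.250000
ω = Δθ/dt = 0.250000/1.0 = 0.2500
R = −Δy/(cos θ' − cos θ) = 7.0000
v = R·ω = 7.0000·0.2500 = 1.7500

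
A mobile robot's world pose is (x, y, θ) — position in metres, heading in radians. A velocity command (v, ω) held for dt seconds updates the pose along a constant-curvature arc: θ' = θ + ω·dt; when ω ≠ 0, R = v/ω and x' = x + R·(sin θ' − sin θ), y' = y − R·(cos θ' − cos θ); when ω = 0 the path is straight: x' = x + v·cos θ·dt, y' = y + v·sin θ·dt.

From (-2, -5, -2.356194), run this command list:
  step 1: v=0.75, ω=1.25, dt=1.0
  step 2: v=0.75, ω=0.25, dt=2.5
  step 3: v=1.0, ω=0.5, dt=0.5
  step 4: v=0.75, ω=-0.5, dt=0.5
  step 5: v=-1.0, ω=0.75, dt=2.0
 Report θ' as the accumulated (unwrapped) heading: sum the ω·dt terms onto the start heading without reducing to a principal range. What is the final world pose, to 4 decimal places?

(-1.7531, -7.7953, 1.0188)

step 1: θ'=-1.1062 (R=0.6000) → pose (-2.1121, -5.6931, -1.1062)
step 2: θ'=-0.4812 (R=3.0000) → pose (-0.8186, -7.0082, -0.4812)
step 3: θ'=-0.2312 (R=2.0000) → pose (-0.3513, -7.1821, -0.2312)
step 4: θ'=-0.4812 (R=-1.5000) → pose (-0.0007, -7.3126, -0.4812)
step 5: θ'=1.0188 (R=-1.3333) → pose (-1.7531, -7.7953, 1.0188)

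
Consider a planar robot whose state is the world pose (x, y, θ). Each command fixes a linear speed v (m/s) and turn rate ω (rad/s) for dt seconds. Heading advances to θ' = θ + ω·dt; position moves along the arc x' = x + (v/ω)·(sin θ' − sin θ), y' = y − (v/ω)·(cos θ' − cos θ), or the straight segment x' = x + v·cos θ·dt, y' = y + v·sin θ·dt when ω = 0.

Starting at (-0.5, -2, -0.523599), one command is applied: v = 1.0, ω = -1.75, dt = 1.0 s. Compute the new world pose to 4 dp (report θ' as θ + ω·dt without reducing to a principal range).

θ' = -0.5236 + -1.75·1.0 = -2.2736
R = v/ω = 1.0/-1.75 = -0.5714
x' = -0.5 + -0.5714·(sin -2.2736 − sin -0.5236) = -0.3497
y' = -2 − -0.5714·(cos -2.2736 − cos -0.5236) = -2.8642

(-0.3497, -2.8642, -2.2736)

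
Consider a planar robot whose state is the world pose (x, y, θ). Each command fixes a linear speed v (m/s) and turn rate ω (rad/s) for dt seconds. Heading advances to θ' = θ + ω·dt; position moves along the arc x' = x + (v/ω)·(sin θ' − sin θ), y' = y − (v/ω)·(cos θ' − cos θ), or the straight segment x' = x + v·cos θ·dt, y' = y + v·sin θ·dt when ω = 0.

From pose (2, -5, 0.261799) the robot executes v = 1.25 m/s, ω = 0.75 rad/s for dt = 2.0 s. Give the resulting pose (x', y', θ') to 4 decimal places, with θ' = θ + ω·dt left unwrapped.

θ' = 0.2618 + 0.75·2.0 = 1.7618
R = v/ω = 1.25/0.75 = 1.6667
x' = 2 + 1.6667·(sin 1.7618 − sin 0.2618) = 3.2050
y' = -5 − 1.6667·(cos 1.7618 − cos 0.2618) = -3.0737

(3.2050, -3.0737, 1.7618)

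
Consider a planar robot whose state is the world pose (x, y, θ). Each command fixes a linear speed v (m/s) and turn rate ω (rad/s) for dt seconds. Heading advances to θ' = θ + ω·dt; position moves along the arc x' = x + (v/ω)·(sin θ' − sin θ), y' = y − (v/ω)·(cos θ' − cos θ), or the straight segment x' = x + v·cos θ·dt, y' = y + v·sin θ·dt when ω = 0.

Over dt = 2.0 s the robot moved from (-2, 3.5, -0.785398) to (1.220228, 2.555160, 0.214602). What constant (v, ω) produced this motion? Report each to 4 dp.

v = 1.7500, ω = 0.5000

Δθ = 0.214602 − -0.785398 = 1.000000
ω = Δθ/dt = 1.000000/2.0 = 0.5000
R = Δx/(sin θ' − sin θ) = 3.5000
v = R·ω = 3.5000·0.5000 = 1.7500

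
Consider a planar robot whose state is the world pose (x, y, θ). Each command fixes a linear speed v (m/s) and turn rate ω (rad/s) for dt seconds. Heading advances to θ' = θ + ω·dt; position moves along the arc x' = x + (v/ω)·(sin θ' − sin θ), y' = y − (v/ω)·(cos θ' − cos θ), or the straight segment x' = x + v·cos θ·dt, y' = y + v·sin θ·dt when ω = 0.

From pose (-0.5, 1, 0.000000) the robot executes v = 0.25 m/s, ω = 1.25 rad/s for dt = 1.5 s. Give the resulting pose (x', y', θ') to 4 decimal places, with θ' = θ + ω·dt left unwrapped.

(-0.3092, 1.2599, 1.8750)

θ' = 0.0000 + 1.25·1.5 = 1.8750
R = v/ω = 0.25/1.25 = 0.2000
x' = -0.5 + 0.2000·(sin 1.8750 − sin 0.0000) = -0.3092
y' = 1 − 0.2000·(cos 1.8750 − cos 0.0000) = 1.2599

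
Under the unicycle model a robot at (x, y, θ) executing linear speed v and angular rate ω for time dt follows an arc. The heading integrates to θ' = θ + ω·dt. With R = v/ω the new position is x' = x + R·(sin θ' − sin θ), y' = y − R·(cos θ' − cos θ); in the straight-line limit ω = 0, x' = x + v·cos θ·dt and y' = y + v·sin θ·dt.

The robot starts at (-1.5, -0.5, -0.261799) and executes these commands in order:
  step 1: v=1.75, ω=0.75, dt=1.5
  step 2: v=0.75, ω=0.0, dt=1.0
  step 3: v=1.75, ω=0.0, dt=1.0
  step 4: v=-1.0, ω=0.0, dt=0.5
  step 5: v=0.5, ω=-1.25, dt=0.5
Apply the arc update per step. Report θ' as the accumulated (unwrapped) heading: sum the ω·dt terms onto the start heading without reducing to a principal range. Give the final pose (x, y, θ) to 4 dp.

(2.3867, 1.8857, 0.2382)

step 1: θ'=0.8632 (R=2.3333) → pose (0.8771, 0.2371, 0.8632)
step 2: θ'=0.8632 (straight) → pose (1.3646, 0.8071, 0.8632)
step 3: θ'=0.8632 (straight) → pose (2.5021, 2.1370, 0.8632)
step 4: θ'=0.8632 (straight) → pose (2.1771, 1.7570, 0.8632)
step 5: θ'=0.2382 (R=-0.4000) → pose (2.3867, 1.8857, 0.2382)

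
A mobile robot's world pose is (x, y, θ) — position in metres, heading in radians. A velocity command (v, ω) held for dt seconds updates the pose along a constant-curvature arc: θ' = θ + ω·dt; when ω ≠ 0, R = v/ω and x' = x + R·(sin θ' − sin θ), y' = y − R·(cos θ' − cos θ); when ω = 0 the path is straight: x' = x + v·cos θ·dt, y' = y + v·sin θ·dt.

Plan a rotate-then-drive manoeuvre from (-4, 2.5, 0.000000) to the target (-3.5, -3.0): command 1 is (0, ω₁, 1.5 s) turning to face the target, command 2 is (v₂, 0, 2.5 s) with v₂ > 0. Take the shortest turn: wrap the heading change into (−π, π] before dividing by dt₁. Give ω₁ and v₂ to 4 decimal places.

ω₁ = -0.9868, v₂ = 2.2091

heading to target = atan2(-3−2.5, -3.5−-4) = -1.4801
Δθ = wrap(-1.4801 − 0.0000) = -1.4801; ω₁ = Δθ/dt₁ = -0.9868
distance = √((-3.5−-4)² + (-3−2.5)²) = 5.5227; v₂ = distance/dt₂ = 2.2091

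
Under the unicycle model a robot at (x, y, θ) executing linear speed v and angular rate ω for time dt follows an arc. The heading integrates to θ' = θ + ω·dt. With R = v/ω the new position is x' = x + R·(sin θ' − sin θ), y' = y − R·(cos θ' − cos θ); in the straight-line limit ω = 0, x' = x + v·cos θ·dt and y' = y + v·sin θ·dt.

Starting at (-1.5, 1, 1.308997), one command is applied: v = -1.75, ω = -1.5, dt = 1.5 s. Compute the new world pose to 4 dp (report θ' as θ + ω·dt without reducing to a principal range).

θ' = 1.3090 + -1.5·1.5 = -0.9410
R = v/ω = -1.75/-1.5 = 1.1667
x' = -1.5 + 1.1667·(sin -0.9410 − sin 1.3090) = -3.5698
y' = 1 − 1.1667·(cos -0.9410 − cos 1.3090) = 0.6148

(-3.5698, 0.6148, -0.9410)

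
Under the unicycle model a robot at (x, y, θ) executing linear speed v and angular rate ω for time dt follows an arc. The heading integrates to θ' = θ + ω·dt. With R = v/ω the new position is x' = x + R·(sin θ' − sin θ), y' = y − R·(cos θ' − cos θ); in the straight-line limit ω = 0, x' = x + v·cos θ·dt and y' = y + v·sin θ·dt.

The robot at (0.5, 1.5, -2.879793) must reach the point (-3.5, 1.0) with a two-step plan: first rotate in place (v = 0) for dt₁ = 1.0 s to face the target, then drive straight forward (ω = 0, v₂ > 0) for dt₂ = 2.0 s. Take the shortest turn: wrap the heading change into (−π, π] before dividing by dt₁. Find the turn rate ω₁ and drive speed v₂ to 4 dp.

ω₁ = -0.1374, v₂ = 2.0156

heading to target = atan2(1−1.5, -3.5−0.5) = -3.0172
Δθ = wrap(-3.0172 − -2.8798) = -0.1374; ω₁ = Δθ/dt₁ = -0.1374
distance = √((-3.5−0.5)² + (1−1.5)²) = 4.0311; v₂ = distance/dt₂ = 2.0156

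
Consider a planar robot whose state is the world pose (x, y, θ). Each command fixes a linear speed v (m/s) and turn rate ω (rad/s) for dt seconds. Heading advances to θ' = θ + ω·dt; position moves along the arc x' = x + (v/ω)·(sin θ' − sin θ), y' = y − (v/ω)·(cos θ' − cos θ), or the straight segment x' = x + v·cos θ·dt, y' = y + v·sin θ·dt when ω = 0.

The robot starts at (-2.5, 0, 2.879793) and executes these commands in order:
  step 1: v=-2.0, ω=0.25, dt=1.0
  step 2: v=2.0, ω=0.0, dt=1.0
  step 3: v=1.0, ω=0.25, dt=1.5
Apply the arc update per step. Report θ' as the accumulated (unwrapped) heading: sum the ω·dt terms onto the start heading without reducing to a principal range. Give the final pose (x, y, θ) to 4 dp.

(-3.9920, -0.5091, 3.5048)

step 1: θ'=3.1298 (R=-8.0000) → pose (-0.5238, -0.2720, 3.1298)
step 2: θ'=3.1298 (straight) → pose (-2.5237, -0.2484, 3.1298)
step 3: θ'=3.5048 (R=4.0000) → pose (-3.9920, -0.5091, 3.5048)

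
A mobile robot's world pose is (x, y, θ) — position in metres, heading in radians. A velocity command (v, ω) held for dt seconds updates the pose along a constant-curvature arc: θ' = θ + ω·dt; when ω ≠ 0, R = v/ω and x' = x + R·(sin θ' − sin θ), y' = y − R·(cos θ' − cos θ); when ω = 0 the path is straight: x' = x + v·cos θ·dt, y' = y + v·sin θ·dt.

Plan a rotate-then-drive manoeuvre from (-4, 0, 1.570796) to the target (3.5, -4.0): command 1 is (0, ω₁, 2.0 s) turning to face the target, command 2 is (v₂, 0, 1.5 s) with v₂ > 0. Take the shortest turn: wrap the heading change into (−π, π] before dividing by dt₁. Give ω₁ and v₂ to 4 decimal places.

heading to target = atan2(-4−0, 3.5−-4) = -0.4900
Δθ = wrap(-0.4900 − 1.5708) = -2.0608; ω₁ = Δθ/dt₁ = -1.0304
distance = √((3.5−-4)² + (-4−0)²) = 8.5000; v₂ = distance/dt₂ = 5.6667

ω₁ = -1.0304, v₂ = 5.6667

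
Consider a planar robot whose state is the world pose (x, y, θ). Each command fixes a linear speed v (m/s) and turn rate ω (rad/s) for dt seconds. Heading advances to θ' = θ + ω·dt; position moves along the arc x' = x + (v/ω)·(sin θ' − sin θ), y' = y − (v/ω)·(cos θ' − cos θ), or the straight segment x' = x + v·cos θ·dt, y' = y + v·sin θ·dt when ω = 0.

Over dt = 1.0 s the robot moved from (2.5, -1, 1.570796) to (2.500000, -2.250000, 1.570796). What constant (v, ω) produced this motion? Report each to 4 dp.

Δθ = 1.570796 − 1.570796 = 0.000000
ω = Δθ/dt = 0.000000/1.0 = 0.0000
ω = 0 → v = (Δx·cos θ + Δy·sin θ)/dt = -1.2500

v = -1.2500, ω = 0.0000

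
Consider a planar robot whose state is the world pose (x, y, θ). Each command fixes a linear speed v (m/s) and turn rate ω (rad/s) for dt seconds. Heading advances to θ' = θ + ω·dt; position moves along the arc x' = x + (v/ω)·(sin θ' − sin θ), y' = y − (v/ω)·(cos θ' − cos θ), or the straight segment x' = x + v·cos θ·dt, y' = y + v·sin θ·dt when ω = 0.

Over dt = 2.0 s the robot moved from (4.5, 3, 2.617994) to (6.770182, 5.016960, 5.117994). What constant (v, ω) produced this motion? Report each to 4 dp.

v = -2.0000, ω = 1.2500

Δθ = 5.117994 − 2.617994 = 2.500000
ω = Δθ/dt = 2.500000/2.0 = 1.2500
R = Δx/(sin θ' − sin θ) = -1.6000
v = R·ω = -1.6000·1.2500 = -2.0000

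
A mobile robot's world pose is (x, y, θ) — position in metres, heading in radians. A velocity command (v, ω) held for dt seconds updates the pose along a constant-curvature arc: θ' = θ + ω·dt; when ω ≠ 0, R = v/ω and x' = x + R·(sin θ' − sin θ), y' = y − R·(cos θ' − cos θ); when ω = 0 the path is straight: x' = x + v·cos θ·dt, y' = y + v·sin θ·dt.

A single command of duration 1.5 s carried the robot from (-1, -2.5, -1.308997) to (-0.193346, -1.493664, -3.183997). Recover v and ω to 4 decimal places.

Δθ = -3.183997 − -1.308997 = -1.875000
ω = Δθ/dt = -1.875000/1.5 = -1.2500
R = −Δy/(cos θ' − cos θ) = 0.8000
v = R·ω = 0.8000·-1.2500 = -1.0000

v = -1.0000, ω = -1.2500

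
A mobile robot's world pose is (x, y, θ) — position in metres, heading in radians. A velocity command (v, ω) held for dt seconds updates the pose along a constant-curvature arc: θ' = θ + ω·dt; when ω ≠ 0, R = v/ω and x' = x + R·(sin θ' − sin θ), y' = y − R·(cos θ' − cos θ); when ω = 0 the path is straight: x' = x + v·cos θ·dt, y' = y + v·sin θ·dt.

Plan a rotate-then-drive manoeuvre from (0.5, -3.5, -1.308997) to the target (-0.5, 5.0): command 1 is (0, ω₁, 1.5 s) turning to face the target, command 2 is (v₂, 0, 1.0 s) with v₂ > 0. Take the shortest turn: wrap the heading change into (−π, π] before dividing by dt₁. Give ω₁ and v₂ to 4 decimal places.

heading to target = atan2(5−-3.5, -0.5−0.5) = 1.6879
Δθ = wrap(1.6879 − -1.3090) = 2.9969; ω₁ = Δθ/dt₁ = 1.9979
distance = √((-0.5−0.5)² + (5−-3.5)²) = 8.5586; v₂ = distance/dt₂ = 8.5586

ω₁ = 1.9979, v₂ = 8.5586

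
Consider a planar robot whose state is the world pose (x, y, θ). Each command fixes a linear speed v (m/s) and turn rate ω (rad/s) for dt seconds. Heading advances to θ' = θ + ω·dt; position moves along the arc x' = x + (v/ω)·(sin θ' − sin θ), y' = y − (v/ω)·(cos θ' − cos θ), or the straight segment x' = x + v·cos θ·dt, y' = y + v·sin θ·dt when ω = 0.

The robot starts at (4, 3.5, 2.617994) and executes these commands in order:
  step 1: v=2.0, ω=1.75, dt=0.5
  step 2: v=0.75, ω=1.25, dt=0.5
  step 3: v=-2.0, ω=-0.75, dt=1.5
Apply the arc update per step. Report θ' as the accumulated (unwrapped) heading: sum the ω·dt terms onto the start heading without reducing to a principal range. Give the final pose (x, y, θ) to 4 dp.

step 1: θ'=3.4930 (R=1.1429) → pose (3.0352, 3.5833, 3.4930)
step 2: θ'=4.1180 (R=0.6000) → pose (2.7446, 3.3559, 4.1180)
step 3: θ'=2.9930 (R=2.6667) → pose (5.3487, 4.4999, 2.9930)

(5.3487, 4.4999, 2.9930)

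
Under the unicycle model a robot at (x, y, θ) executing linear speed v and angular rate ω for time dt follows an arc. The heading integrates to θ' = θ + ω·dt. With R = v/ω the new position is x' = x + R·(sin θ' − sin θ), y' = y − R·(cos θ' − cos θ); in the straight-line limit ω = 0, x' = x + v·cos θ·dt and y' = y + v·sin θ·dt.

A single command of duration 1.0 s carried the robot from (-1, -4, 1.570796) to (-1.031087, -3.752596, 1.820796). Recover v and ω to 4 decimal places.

v = 0.2500, ω = 0.2500

Δθ = 1.820796 − 1.570796 = 0.250000
ω = Δθ/dt = 0.250000/1.0 = 0.2500
R = −Δy/(cos θ' − cos θ) = 1.0000
v = R·ω = 1.0000·0.2500 = 0.2500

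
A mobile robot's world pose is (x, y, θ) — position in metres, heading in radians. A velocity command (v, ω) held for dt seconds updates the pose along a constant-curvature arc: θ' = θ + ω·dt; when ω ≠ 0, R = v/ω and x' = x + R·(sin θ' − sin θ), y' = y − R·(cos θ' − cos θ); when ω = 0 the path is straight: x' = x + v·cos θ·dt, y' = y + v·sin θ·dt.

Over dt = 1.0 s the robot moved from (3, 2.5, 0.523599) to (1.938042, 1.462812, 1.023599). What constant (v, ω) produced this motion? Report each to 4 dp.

v = -1.5000, ω = 0.5000

Δθ = 1.023599 − 0.523599 = 0.500000
ω = Δθ/dt = 0.500000/1.0 = 0.5000
R = Δx/(sin θ' − sin θ) = -3.0000
v = R·ω = -3.0000·0.5000 = -1.5000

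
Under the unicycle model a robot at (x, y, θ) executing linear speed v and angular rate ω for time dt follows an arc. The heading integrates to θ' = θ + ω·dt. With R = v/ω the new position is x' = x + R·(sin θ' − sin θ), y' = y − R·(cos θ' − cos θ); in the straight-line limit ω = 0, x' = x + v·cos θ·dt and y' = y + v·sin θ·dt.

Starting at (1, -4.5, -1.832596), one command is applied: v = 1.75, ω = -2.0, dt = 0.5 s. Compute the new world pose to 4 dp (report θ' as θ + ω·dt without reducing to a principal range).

(0.4209, -5.1071, -2.8326)

θ' = -1.8326 + -2.0·0.5 = -2.8326
R = v/ω = 1.75/-2.0 = -0.8750
x' = 1 + -0.8750·(sin -2.8326 − sin -1.8326) = 0.4209
y' = -4.5 − -0.8750·(cos -2.8326 − cos -1.8326) = -5.1071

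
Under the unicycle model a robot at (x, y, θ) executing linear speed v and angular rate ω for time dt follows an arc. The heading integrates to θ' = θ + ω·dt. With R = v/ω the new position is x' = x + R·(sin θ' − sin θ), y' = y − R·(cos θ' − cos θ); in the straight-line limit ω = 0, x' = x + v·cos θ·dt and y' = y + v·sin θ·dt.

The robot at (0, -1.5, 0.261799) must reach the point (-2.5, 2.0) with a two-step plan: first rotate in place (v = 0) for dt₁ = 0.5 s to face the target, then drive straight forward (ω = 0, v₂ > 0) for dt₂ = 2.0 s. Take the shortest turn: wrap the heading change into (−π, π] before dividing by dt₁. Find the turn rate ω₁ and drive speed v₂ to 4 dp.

heading to target = atan2(2−-1.5, -2.5−0) = 2.1910
Δθ = wrap(2.1910 − 0.2618) = 1.9292; ω₁ = Δθ/dt₁ = 3.8585
distance = √((-2.5−0)² + (2−-1.5)²) = 4.3012; v₂ = distance/dt₂ = 2.1506

ω₁ = 3.8585, v₂ = 2.1506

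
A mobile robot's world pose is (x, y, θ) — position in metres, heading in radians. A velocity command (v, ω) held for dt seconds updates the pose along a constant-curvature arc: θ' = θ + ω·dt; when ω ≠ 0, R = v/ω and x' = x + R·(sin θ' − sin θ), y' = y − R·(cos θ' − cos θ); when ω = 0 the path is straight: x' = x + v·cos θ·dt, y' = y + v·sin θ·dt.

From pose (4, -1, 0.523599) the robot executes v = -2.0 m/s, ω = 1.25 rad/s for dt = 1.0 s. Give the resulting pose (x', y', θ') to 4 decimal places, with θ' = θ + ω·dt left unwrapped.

θ' = 0.5236 + 1.25·1.0 = 1.7736
R = v/ω = -2.0/1.25 = -1.6000
x' = 4 + -1.6000·(sin 1.7736 − sin 0.5236) = 3.2328
y' = -1 − -1.6000·(cos 1.7736 − cos 0.5236) = -2.7079

(3.2328, -2.7079, 1.7736)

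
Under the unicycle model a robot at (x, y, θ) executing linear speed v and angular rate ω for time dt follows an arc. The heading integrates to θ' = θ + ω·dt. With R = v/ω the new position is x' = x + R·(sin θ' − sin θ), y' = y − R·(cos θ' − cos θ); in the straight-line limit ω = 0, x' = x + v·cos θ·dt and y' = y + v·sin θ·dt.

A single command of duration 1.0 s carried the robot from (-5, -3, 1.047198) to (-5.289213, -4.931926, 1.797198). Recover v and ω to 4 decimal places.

v = -2.0000, ω = 0.7500

Δθ = 1.797198 − 1.047198 = 0.750000
ω = Δθ/dt = 0.750000/1.0 = 0.7500
R = −Δy/(cos θ' − cos θ) = -2.6667
v = R·ω = -2.6667·0.7500 = -2.0000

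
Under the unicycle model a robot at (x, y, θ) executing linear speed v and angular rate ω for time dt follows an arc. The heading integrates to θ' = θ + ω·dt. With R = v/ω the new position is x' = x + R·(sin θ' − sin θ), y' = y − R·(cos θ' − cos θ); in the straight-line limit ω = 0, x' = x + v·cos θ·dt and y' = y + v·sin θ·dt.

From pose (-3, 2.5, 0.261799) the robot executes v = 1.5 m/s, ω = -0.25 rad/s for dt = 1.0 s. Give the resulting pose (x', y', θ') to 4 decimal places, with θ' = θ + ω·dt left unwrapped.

θ' = 0.2618 + -0.25·1.0 = 0.0118
R = v/ω = 1.5/-0.25 = -6.0000
x' = -3 + -6.0000·(sin 0.0118 − sin 0.2618) = -1.5179
y' = 2.5 − -6.0000·(cos 0.0118 − cos 0.2618) = 2.7040

(-1.5179, 2.7040, 0.0118)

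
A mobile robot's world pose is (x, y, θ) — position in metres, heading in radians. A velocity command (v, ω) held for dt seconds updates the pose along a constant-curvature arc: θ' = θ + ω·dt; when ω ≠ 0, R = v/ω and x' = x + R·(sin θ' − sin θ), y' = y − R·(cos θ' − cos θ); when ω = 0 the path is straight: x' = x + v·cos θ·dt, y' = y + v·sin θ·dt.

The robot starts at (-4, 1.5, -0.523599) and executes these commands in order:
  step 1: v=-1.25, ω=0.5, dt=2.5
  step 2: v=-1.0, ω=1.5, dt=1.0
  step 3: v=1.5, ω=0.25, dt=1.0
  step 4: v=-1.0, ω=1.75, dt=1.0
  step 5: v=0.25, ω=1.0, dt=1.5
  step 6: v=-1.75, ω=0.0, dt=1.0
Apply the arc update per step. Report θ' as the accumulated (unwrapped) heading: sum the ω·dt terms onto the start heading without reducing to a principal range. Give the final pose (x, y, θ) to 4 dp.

step 1: θ'=0.7264 (R=-2.5000) → pose (-6.9105, 1.2039, 0.7264)
step 2: θ'=2.2264 (R=-0.6667) → pose (-6.9961, 0.2991, 2.2264)
step 3: θ'=2.4764 (R=6.0000) → pose (-8.0489, 1.3620, 2.4764)
step 4: θ'=4.2264 (R=-0.5714) → pose (-7.1910, 1.5447, 4.2264)
step 5: θ'=5.7264 (R=0.2500) → pose (-7.1020, 1.2157, 5.7264)
step 6: θ'=5.7264 (straight) → pose (-8.5877, 2.1405, 5.7264)

(-8.5877, 2.1405, 5.7264)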